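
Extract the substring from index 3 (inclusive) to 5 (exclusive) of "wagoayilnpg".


Input string: 'wagoayilnpg'
Operation: slice [3:5]
Extract characters: s[3]='o', s[4]='a'
Result: oa


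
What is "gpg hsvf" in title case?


Input string: 'gpg hsvf'
Operation: capitalize first letter of each word
Word transformations: 'gpg'->'Gpg', 'hsvf'->'Hsvf'
Result: Gpg Hsvf


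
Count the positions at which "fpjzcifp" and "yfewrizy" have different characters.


String 1: 'fpjzcifp'
String 2: 'yfewrizy'
Compare each position: pos 0: 'f'!='y', pos 1: 'p'!='f', pos 2: 'j'!='e', pos 3: 'z'!='w', pos 4: 'c'!='r', pos 5: 'i'=='i', pos 6: 'f'!='z', pos 7: 'p'!='y'
Differing positions: 7
Hamming distance: 7


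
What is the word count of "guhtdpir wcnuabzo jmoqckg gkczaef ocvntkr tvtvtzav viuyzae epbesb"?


Input string: 'guhtdpir wcnuabzo jmoqckg gkczaef ocvntkr tvtvtzav viuyzae epbesb'
Operation: split by spaces
Words found: 'guhtdpir', 'wcnuabzo', 'jmoqckg', 'gkczaef', 'ocvntkr', 'tvtvtzav', 'viuyzae', 'epbesb'
Word count: 8


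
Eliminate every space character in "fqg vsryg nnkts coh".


Input string: 'fqg vsryg nnkts coh'
Operation: remove all spaces
Words: 'fqg', 'vsryg', 'nnkts', 'coh'
Join without spaces: fqgvsrygnnktscoh


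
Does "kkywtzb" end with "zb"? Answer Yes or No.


Input string: 'kkywtzb'
Suffix to check: 'zb'
Last 2 characters of input: 'zb'
Match: True
Result: Yes


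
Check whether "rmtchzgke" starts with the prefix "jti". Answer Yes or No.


Input string: 'rmtchzgke'
Prefix to check: 'jti'
First 3 characters of input: 'rmt'
Match: False
Result: No


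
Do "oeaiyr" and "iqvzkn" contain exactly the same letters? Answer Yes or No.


String 1: 'oeaiyr' -> sorted: 'aeiory'
String 2: 'iqvzkn' -> sorted: 'iknqvz'
Compare sorted forms: 'aeiory' != 'iknqvz'
Anagram: No


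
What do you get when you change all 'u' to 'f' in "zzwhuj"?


Input string: 'zzwhuj'
Operation: replace 'u' with 'f'
Positions of 'u': 4
After replacement: zzwhfj


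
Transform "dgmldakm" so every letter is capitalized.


Input string: 'dgmldakm'
Operation: convert each letter to uppercase
Mapping: 'd'->'D', 'g'->'G', 'm'->'M', 'l'->'L', 'd'->'D', 'a'->'A', 'k'->'K', 'm'->'M'
Result: DGMLDAKM


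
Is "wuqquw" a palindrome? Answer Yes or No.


Input string: 'wuqquw'
Reversed: 'wuqquw'
Compare pairs: s[0]='w' vs s[5]='w' (match), s[1]='u' vs s[4]='u' (match), s[2]='q' vs s[3]='q' (match)
Palindrome: Yes


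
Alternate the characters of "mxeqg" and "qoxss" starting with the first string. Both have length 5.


String 1: 'mxeqg'
String 2: 'qoxss'
Operation: alternate characters
Pairs: 'm'+'q', 'x'+'o', 'e'+'x', 'q'+'s', 'g'+'s'
Result: mqxoexqsgs


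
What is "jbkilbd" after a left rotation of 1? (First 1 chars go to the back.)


Input: 'jbkilbd', shift = 1
Operation: split at index 1 and swap parts
Front part s[0:1] = 'j'
Back part s[1:] = 'bkilbd'
Rotated = back + front = 'bkilbd' + 'j'
Result: bkilbdj


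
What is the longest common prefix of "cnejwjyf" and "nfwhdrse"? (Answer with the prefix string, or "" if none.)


String 1: 'cnejwjyf'
String 2: 'nfwhdrse'
Compare position by position:
pos 0: 'c' vs 'n' differ -> stop
Longest common prefix: "" (length 0)


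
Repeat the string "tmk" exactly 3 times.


Input string: 'tmk'
Operation: repeat 3 times
Concatenation: 'tmk' + 'tmk' + 'tmk'
Result: tmktmktmk


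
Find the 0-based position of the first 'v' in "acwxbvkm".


Input string: 'acwxbvkm'
Target: 'v'
Scanning left to right: s[0]='a', s[1]='c', s[2]='w', s[3]='x', s[4]='b', s[5]='v'
First match at index: 5


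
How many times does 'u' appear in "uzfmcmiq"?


Input string: 'uzfmcmiq'
Target character: 'u'
Scan each position: s[0]='u'
Matches found at indices: 0
Total: 1


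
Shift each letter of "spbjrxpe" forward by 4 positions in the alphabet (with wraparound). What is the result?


Input: 'spbjrxpe', shift = 4
Operation: for each letter, (position + 4) mod 26
Mapping: 's'(18+4=22)->'w', 'p'(15+4=19)->'t', 'b'(1+4=5)->'f', 'j'(9+4=13)->'n', 'r'(17+4=21)->'v', 'x'(23+4=27, 27 mod 26=1)->'b', 'p'(15+4=19)->'t', 'e'(4+4=8)->'i'
Result: wtfnvbti


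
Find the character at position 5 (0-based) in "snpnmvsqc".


Input string: 'snpnmvsqc'
Operation: get character at index 5
Index mapping: s[0]='s', s[1]='n', s[2]='p', s[3]='n', s[4]='m', s[5]='v'
Result: 'v'


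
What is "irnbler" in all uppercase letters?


Input string: 'irnbler'
Operation: convert each letter to uppercase
Mapping: 'i'->'I', 'r'->'R', 'n'->'N', 'b'->'B', 'l'->'L', 'e'->'E', 'r'->'R'
Result: IRNBLER


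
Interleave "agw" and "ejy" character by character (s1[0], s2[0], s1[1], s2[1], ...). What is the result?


String 1: 'agw'
String 2: 'ejy'
Operation: alternate characters
Pairs: 'a'+'e', 'g'+'j', 'w'+'y'
Result: aegjwy


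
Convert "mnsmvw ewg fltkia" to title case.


Input string: 'mnsmvw ewg fltkia'
Operation: capitalize first letter of each word
Word transformations: 'mnsmvw'->'Mnsmvw', 'ewg'->'Ewg', 'fltkia'->'Fltkia'
Result: Mnsmvw Ewg Fltkia


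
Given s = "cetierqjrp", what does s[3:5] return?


Input string: 'cetierqjrp'
Operation: slice [3:5]
Extract characters: s[3]='i', s[4]='e'
Result: ie


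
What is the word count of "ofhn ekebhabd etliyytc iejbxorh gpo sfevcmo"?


Input string: 'ofhn ekebhabd etliyytc iejbxorh gpo sfevcmo'
Operation: split by spaces
Words found: 'ofhn', 'ekebhabd', 'etliyytc', 'iejbxorh', 'gpo', 'sfevcmo'
Word count: 6


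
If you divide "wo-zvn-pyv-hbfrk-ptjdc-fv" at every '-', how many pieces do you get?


Input string: 'wo-zvn-pyv-hbfrk-ptjdc-fv'
Delimiter: '-'
Split result: 'wo', 'zvn', 'pyv', 'hbfrk', 'ptjdc', 'fv'
Number of parts: 6


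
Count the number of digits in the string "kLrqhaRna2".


Input string: 'kLrqhaRna2'
Operation: count digit characters (0-9)
Scan: 'k', 'L', 'r', 'q', 'h', 'a', 'R', 'n', 'a', '2'(digit)
Digits found: 1
Result: 1


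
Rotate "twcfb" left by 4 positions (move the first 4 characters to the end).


Input: 'twcfb', shift = 4
Operation: split at index 4 and swap parts
Front part s[0:4] = 'twcf'
Back part s[4:] = 'b'
Rotated = back + front = 'b' + 'twcf'
Result: btwcf


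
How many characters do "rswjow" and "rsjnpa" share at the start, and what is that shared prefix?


String 1: 'rswjow'
String 2: 'rsjnpa'
Compare position by position:
pos 0: 'r' vs 'r' match
pos 1: 's' vs 's' match
pos 2: 'w' vs 'j' differ -> stop
Longest common prefix: "rs" (length 2)


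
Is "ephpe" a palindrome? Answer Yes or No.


Input string: 'ephpe'
Reversed: 'ephpe'
Compare pairs: s[0]='e' vs s[4]='e' (match), s[1]='p' vs s[3]='p' (match)
Palindrome: Yes


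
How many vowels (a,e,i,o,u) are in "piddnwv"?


Input string: 'piddnwv'
Operation: count vowels (a, e, i, o, u)
Scan: s[0]='p', s[1]='i' (vowel), s[2]='d', s[3]='d', s[4]='n', s[5]='w', s[6]='v'
Vowels found: 1
Result: 1


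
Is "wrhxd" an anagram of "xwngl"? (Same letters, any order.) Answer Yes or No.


String 1: 'xwngl' -> sorted: 'glnwx'
String 2: 'wrhxd' -> sorted: 'dhrwx'
Compare sorted forms: 'glnwx' != 'dhrwx'
Anagram: No


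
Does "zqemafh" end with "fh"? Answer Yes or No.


Input string: 'zqemafh'
Suffix to check: 'fh'
Last 2 characters of input: 'fh'
Match: True
Result: Yes


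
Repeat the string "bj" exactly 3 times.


Input string: 'bj'
Operation: repeat 3 times
Concatenation: 'bj' + 'bj' + 'bj'
Result: bjbjbj


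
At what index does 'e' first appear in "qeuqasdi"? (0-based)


Input string: 'qeuqasdi'
Target: 'e'
Scanning left to right: s[0]='q', s[1]='e'
First match at index: 1


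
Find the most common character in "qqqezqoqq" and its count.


Input: 'qqqezqoqq'
Operation: tally each character
Counts: 'e':1, 'o':1, 'q':6, 'z':1
Maximum: 'q' appears 6 times


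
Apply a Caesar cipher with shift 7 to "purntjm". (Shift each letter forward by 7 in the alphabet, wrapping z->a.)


Input: 'purntjm', shift = 7
Operation: for each letter, (position + 7) mod 26
Mapping: 'p'(15+7=22)->'w', 'u'(20+7=27, 27 mod 26=1)->'b', 'r'(17+7=24)->'y', 'n'(13+7=20)->'u', 't'(19+7=26, 26 mod 26=0)->'a', 'j'(9+7=16)->'q', 'm'(12+7=19)->'t'
Result: wbyuaqt


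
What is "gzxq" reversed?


Input string: 'gzxq'
Operation: reverse character order
Original order: 'g' -> 'z' -> 'x' -> 'q'
Reversed order: 'q' -> 'x' -> 'z' -> 'g'
Result: qxzg


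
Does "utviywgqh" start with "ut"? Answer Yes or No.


Input string: 'utviywgqh'
Prefix to check: 'ut'
First 2 characters of input: 'ut'
Match: True
Result: Yes


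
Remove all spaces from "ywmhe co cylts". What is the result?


Input string: 'ywmhe co cylts'
Operation: remove all spaces
Words: 'ywmhe', 'co', 'cylts'
Join without spaces: ywmhecocylts


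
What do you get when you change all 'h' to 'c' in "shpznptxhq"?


Input string: 'shpznptxhq'
Operation: replace 'h' with 'c'
Positions of 'h': 1, 8
After replacement: scpznptxcq


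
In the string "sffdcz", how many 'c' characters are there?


Input string: 'sffdcz'
Target character: 'c'
Scan each position: s[4]='c'
Matches found at indices: 4
Total: 1


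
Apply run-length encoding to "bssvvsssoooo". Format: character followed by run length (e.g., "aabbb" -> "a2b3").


Input: 'bssvvsssoooo'
Operation: identify consecutive runs
Runs: 'b' -> b1, 'ss' -> s2, 'vv' -> v2, 'sss' -> s3, 'oooo' -> o4
Encoded: b1s2v2s3o4


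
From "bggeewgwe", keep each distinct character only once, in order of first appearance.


Input: 'bggeewgwe'
Operation: keep first occurrence of each character
Scan: s[0]='b' new -> keep; s[1]='g' new -> keep; s[2]='g' seen -> skip; s[3]='e' new -> keep; s[4]='e' seen -> skip; s[5]='w' new -> keep; s[6]='g' seen -> skip; s[7]='w' seen -> skip; s[8]='e' seen -> skip
Result: bgew


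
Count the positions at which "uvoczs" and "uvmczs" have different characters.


String 1: 'uvoczs'
String 2: 'uvmczs'
Compare each position: pos 0: 'u'=='u', pos 1: 'v'=='v', pos 2: 'o'!='m', pos 3: 'c'=='c', pos 4: 'z'=='z', pos 5: 's'=='s'
Differing positions: 1
Hamming distance: 1


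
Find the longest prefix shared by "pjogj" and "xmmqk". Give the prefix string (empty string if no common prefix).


String 1: 'pjogj'
String 2: 'xmmqk'
Compare position by position:
pos 0: 'p' vs 'x' differ -> stop
Longest common prefix: "" (length 0)


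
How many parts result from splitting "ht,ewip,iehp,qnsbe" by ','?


Input string: 'ht,ewip,iehp,qnsbe'
Delimiter: ','
Split result: 'ht', 'ewip', 'iehp', 'qnsbe'
Number of parts: 4


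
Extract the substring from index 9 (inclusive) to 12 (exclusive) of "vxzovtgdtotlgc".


Input string: 'vxzovtgdtotlgc'
Operation: slice [9:12]
Extract characters: s[9]='o', s[10]='t', s[11]='l'
Result: otl


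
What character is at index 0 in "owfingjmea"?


Input string: 'owfingjmea'
Operation: get character at index 0
Index mapping: s[0]='o'
Result: 'o'


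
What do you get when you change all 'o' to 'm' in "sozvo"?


Input string: 'sozvo'
Operation: replace 'o' with 'm'
Positions of 'o': 1, 4
After replacement: smzvm


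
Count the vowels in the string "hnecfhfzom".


Input string: 'hnecfhfzom'
Operation: count vowels (a, e, i, o, u)
Scan: s[0]='h', s[1]='n', s[2]='e' (vowel), s[3]='c', s[4]='f', s[5]='h', s[6]='f', s[7]='z', s[8]='o' (vowel), s[9]='m'
Vowels found: 2
Result: 2


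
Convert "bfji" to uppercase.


Input string: 'bfji'
Operation: convert each letter to uppercase
Mapping: 'b'->'B', 'f'->'F', 'j'->'J', 'i'->'I'
Result: BFJI


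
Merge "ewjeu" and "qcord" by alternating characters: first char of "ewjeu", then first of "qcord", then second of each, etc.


String 1: 'ewjeu'
String 2: 'qcord'
Operation: alternate characters
Pairs: 'e'+'q', 'w'+'c', 'j'+'o', 'e'+'r', 'u'+'d'
Result: eqwcjoerud


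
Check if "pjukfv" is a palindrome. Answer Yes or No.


Input string: 'pjukfv'
Reversed: 'vfkujp'
Compare pairs: s[0]='p' vs s[5]='v' (mismatch), s[1]='j' vs s[4]='f' (mismatch), s[2]='u' vs s[3]='k' (mismatch)
Palindrome: No


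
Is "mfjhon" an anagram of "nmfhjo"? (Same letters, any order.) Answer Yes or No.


String 1: 'nmfhjo' -> sorted: 'fhjmno'
String 2: 'mfjhon' -> sorted: 'fhjmno'
Compare sorted forms: 'fhjmno' == 'fhjmno'
Anagram: Yes


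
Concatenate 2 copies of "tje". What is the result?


Input string: 'tje'
Operation: repeat 2 times
Concatenation: 'tje' + 'tje'
Result: tjetje


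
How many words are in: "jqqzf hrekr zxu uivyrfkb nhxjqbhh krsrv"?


Input string: 'jqqzf hrekr zxu uivyrfkb nhxjqbhh krsrv'
Operation: split by spaces
Words found: 'jqqzf', 'hrekr', 'zxu', 'uivyrfkb', 'nhxjqbhh', 'krsrv'
Word count: 6


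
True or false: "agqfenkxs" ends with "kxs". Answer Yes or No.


Input string: 'agqfenkxs'
Suffix to check: 'kxs'
Last 3 characters of input: 'kxs'
Match: True
Result: Yes


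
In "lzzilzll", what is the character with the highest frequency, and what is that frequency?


Input: 'lzzilzll'
Operation: tally each character
Counts: 'i':1, 'l':4, 'z':3
Maximum: 'l' appears 4 times


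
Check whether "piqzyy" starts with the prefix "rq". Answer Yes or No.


Input string: 'piqzyy'
Prefix to check: 'rq'
First 2 characters of input: 'pi'
Match: False
Result: No


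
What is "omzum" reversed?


Input string: 'omzum'
Operation: reverse character order
Original order: 'o' -> 'm' -> 'z' -> 'u' -> 'm'
Reversed order: 'm' -> 'u' -> 'z' -> 'm' -> 'o'
Result: muzmo


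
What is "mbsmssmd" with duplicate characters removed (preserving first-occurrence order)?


Input: 'mbsmssmd'
Operation: keep first occurrence of each character
Scan: s[0]='m' new -> keep; s[1]='b' new -> keep; s[2]='s' new -> keep; s[3]='m' seen -> skip; s[4]='s' seen -> skip; s[5]='s' seen -> skip; s[6]='m' seen -> skip; s[7]='d' new -> keep
Result: mbsd


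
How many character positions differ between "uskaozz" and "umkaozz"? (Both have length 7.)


String 1: 'uskaozz'
String 2: 'umkaozz'
Compare each position: pos 0: 'u'=='u', pos 1: 's'!='m', pos 2: 'k'=='k', pos 3: 'a'=='a', pos 4: 'o'=='o', pos 5: 'z'=='z', pos 6: 'z'=='z'
Differing positions: 1
Hamming distance: 1


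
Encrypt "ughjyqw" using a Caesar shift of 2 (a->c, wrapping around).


Input: 'ughjyqw', shift = 2
Operation: for each letter, (position + 2) mod 26
Mapping: 'u'(20+2=22)->'w', 'g'(6+2=8)->'i', 'h'(7+2=9)->'j', 'j'(9+2=11)->'l', 'y'(24+2=26, 26 mod 26=0)->'a', 'q'(16+2=18)->'s', 'w'(22+2=24)->'y'
Result: wijlasy


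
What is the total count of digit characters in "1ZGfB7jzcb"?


Input string: '1ZGfB7jzcb'
Operation: count digit characters (0-9)
Scan: '1'(digit), 'Z', 'G', 'f', 'B', '7'(digit), 'j', 'z', 'c', 'b'
Digits found: 2
Result: 2


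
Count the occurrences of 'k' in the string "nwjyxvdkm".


Input string: 'nwjyxvdkm'
Target character: 'k'
Scan each position: s[7]='k'
Matches found at indices: 7
Total: 1


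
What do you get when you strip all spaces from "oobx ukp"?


Input string: 'oobx ukp'
Operation: remove all spaces
Words: 'oobx', 'ukp'
Join without spaces: oobxukp


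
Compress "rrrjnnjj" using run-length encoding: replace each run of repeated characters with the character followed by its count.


Input: 'rrrjnnjj'
Operation: identify consecutive runs
Runs: 'rrr' -> r3, 'j' -> j1, 'nn' -> n2, 'jj' -> j2
Encoded: r3j1n2j2


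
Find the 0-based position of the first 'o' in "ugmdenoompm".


Input string: 'ugmdenoompm'
Target: 'o'
Scanning left to right: s[0]='u', s[1]='g', s[2]='m', s[3]='d', s[4]='e', s[5]='n', s[6]='o'
First match at index: 6


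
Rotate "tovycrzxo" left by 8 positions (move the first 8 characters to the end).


Input: 'tovycrzxo', shift = 8
Operation: split at index 8 and swap parts
Front part s[0:8] = 'tovycrzx'
Back part s[8:] = 'o'
Rotated = back + front = 'o' + 'tovycrzx'
Result: otovycrzx


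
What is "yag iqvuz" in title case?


Input string: 'yag iqvuz'
Operation: capitalize first letter of each word
Word transformations: 'yag'->'Yag', 'iqvuz'->'Iqvuz'
Result: Yag Iqvuz


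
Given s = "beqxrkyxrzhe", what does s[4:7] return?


Input string: 'beqxrkyxrzhe'
Operation: slice [4:7]
Extract characters: s[4]='r', s[5]='k', s[6]='y'
Result: rky


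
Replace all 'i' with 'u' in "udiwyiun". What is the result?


Input string: 'udiwyiun'
Operation: replace 'i' with 'u'
Positions of 'i': 2, 5
After replacement: uduwyuun


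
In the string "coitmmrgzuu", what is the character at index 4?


Input string: 'coitmmrgzuu'
Operation: get character at index 4
Index mapping: s[0]='c', s[1]='o', s[2]='i', s[3]='t', s[4]='m'
Result: 'm'


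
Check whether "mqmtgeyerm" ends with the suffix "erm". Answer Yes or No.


Input string: 'mqmtgeyerm'
Suffix to check: 'erm'
Last 3 characters of input: 'erm'
Match: True
Result: Yes


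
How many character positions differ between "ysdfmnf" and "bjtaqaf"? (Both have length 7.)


String 1: 'ysdfmnf'
String 2: 'bjtaqaf'
Compare each position: pos 0: 'y'!='b', pos 1: 's'!='j', pos 2: 'd'!='t', pos 3: 'f'!='a', pos 4: 'm'!='q', pos 5: 'n'!='a', pos 6: 'f'=='f'
Differing positions: 6
Hamming distance: 6


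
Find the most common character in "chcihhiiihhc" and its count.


Input: 'chcihhiiihhc'
Operation: tally each character
Counts: 'c':3, 'h':5, 'i':4
Maximum: 'h' appears 5 times


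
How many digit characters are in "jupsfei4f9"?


Input string: 'jupsfei4f9'
Operation: count digit characters (0-9)
Scan: 'j', 'u', 'p', 's', 'f', 'e', 'i', '4'(digit), 'f', '9'(digit)
Digits found: 2
Result: 2


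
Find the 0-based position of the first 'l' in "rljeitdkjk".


Input string: 'rljeitdkjk'
Target: 'l'
Scanning left to right: s[0]='r', s[1]='l'
First match at index: 1


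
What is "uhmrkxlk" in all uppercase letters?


Input string: 'uhmrkxlk'
Operation: convert each letter to uppercase
Mapping: 'u'->'U', 'h'->'H', 'm'->'M', 'r'->'R', 'k'->'K', 'x'->'X', 'l'->'L', 'k'->'K'
Result: UHMRKXLK


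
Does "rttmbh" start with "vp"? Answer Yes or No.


Input string: 'rttmbh'
Prefix to check: 'vp'
First 2 characters of input: 'rt'
Match: False
Result: No


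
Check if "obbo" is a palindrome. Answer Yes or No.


Input string: 'obbo'
Reversed: 'obbo'
Compare pairs: s[0]='o' vs s[3]='o' (match), s[1]='b' vs s[2]='b' (match)
Palindrome: Yes


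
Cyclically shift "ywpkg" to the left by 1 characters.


Input: 'ywpkg', shift = 1
Operation: split at index 1 and swap parts
Front part s[0:1] = 'y'
Back part s[1:] = 'wpkg'
Rotated = back + front = 'wpkg' + 'y'
Result: wpkgy


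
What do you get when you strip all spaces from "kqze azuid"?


Input string: 'kqze azuid'
Operation: remove all spaces
Words: 'kqze', 'azuid'
Join without spaces: kqzeazuid


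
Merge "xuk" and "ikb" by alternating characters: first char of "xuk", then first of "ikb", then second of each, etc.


String 1: 'xuk'
String 2: 'ikb'
Operation: alternate characters
Pairs: 'x'+'i', 'u'+'k', 'k'+'b'
Result: xiukkb


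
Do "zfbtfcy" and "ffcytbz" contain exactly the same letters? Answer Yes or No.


String 1: 'zfbtfcy' -> sorted: 'bcfftyz'
String 2: 'ffcytbz' -> sorted: 'bcfftyz'
Compare sorted forms: 'bcfftyz' == 'bcfftyz'
Anagram: Yes


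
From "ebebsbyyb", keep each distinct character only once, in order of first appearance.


Input: 'ebebsbyyb'
Operation: keep first occurrence of each character
Scan: s[0]='e' new -> keep; s[1]='b' new -> keep; s[2]='e' seen -> skip; s[3]='b' seen -> skip; s[4]='s' new -> keep; s[5]='b' seen -> skip; s[6]='y' new -> keep; s[7]='y' seen -> skip; s[8]='b' seen -> skip
Result: ebsy


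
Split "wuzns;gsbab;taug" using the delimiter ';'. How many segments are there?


Input string: 'wuzns;gsbab;taug'
Delimiter: ';'
Split result: 'wuzns', 'gsbab', 'taug'
Number of parts: 3


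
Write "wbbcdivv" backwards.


Input string: 'wbbcdivv'
Operation: reverse character order
Original order: 'w' -> 'b' -> 'b' -> 'c' -> 'd' -> 'i' -> 'v' -> 'v'
Reversed order: 'v' -> 'v' -> 'i' -> 'd' -> 'c' -> 'b' -> 'b' -> 'w'
Result: vvidcbbw


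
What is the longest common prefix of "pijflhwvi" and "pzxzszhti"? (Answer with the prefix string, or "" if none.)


String 1: 'pijflhwvi'
String 2: 'pzxzszhti'
Compare position by position:
pos 0: 'p' vs 'p' match
pos 1: 'i' vs 'z' differ -> stop
Longest common prefix: "p" (length 1)


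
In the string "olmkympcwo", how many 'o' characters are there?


Input string: 'olmkympcwo'
Target character: 'o'
Scan each position: s[0]='o', s[9]='o'
Matches found at indices: 0, 9
Total: 2


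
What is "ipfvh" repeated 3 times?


Input string: 'ipfvh'
Operation: repeat 3 times
Concatenation: 'ipfvh' + 'ipfvh' + 'ipfvh'
Result: ipfvhipfvhipfvh


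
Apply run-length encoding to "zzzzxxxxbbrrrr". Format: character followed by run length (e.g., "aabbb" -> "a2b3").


Input: 'zzzzxxxxbbrrrr'
Operation: identify consecutive runs
Runs: 'zzzz' -> z4, 'xxxx' -> x4, 'bb' -> b2, 'rrrr' -> r4
Encoded: z4x4b2r4


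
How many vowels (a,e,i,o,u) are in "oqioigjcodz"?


Input string: 'oqioigjcodz'
Operation: count vowels (a, e, i, o, u)
Scan: s[0]='o' (vowel), s[1]='q', s[2]='i' (vowel), s[3]='o' (vowel), s[4]='i' (vowel), s[5]='g', s[6]='j', s[7]='c', s[8]='o' (vowel), s[9]='d', s[10]='z'
Vowels found: 5
Result: 5


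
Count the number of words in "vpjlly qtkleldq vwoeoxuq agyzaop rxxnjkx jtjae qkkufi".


Input string: 'vpjlly qtkleldq vwoeoxuq agyzaop rxxnjkx jtjae qkkufi'
Operation: split by spaces
Words found: 'vpjlly', 'qtkleldq', 'vwoeoxuq', 'agyzaop', 'rxxnjkx', 'jtjae', 'qkkufi'
Word count: 7


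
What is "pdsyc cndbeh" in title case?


Input string: 'pdsyc cndbeh'
Operation: capitalize first letter of each word
Word transformations: 'pdsyc'->'Pdsyc', 'cndbeh'->'Cndbeh'
Result: Pdsyc Cndbeh


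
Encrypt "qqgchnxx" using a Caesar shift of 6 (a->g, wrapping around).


Input: 'qqgchnxx', shift = 6
Operation: for each letter, (position + 6) mod 26
Mapping: 'q'(16+6=22)->'w', 'q'(16+6=22)->'w', 'g'(6+6=12)->'m', 'c'(2+6=8)->'i', 'h'(7+6=13)->'n', 'n'(13+6=19)->'t', 'x'(23+6=29, 29 mod 26=3)->'d', 'x'(23+6=29, 29 mod 26=3)->'d'
Result: wwmintdd


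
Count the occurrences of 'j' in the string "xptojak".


Input string: 'xptojak'
Target character: 'j'
Scan each position: s[4]='j'
Matches found at indices: 4
Total: 1


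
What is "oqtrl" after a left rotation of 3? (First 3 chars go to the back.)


Input: 'oqtrl', shift = 3
Operation: split at index 3 and swap parts
Front part s[0:3] = 'oqt'
Back part s[3:] = 'rl'
Rotated = back + front = 'rl' + 'oqt'
Result: rloqt


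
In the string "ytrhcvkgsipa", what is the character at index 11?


Input string: 'ytrhcvkgsipa'
Operation: get character at index 11
Index mapping: s[0]='y', s[1]='t', s[2]='r', s[3]='h', s[4]='c', s[5]='v', s[6]='k', s[7]='g', s[8]='s', s[9]='i', s[10]='p', s[11]='a'
Result: 'a'


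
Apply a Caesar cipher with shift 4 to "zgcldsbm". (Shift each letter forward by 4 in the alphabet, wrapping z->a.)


Input: 'zgcldsbm', shift = 4
Operation: for each letter, (position + 4) mod 26
Mapping: 'z'(25+4=29, 29 mod 26=3)->'d', 'g'(6+4=10)->'k', 'c'(2+4=6)->'g', 'l'(11+4=15)->'p', 'd'(3+4=7)->'h', 's'(18+4=22)->'w', 'b'(1+4=5)->'f', 'm'(12+4=16)->'q'
Result: dkgphwfq


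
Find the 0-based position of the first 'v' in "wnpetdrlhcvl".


Input string: 'wnpetdrlhcvl'
Target: 'v'
Scanning left to right: s[0]='w', s[1]='n', s[2]='p', s[3]='e', s[4]='t', s[5]='d', s[6]='r', s[7]='l', s[8]='h', s[9]='c', s[10]='v'
First match at index: 10


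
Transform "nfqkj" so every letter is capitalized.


Input string: 'nfqkj'
Operation: convert each letter to uppercase
Mapping: 'n'->'N', 'f'->'F', 'q'->'Q', 'k'->'K', 'j'->'J'
Result: NFQKJ


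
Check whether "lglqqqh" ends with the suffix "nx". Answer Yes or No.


Input string: 'lglqqqh'
Suffix to check: 'nx'
Last 2 characters of input: 'qh'
Match: False
Result: No


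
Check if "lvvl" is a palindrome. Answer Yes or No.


Input string: 'lvvl'
Reversed: 'lvvl'
Compare pairs: s[0]='l' vs s[3]='l' (match), s[1]='v' vs s[2]='v' (match)
Palindrome: Yes


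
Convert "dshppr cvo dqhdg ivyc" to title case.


Input string: 'dshppr cvo dqhdg ivyc'
Operation: capitalize first letter of each word
Word transformations: 'dshppr'->'Dshppr', 'cvo'->'Cvo', 'dqhdg'->'Dqhdg', 'ivyc'->'Ivyc'
Result: Dshppr Cvo Dqhdg Ivyc


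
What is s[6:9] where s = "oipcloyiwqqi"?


Input string: 'oipcloyiwqqi'
Operation: slice [6:9]
Extract characters: s[6]='y', s[7]='i', s[8]='w'
Result: yiw


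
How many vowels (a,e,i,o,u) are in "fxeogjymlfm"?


Input string: 'fxeogjymlfm'
Operation: count vowels (a, e, i, o, u)
Scan: s[0]='f', s[1]='x', s[2]='e' (vowel), s[3]='o' (vowel), s[4]='g', s[5]='j', s[6]='y', s[7]='m', s[8]='l', s[9]='f', s[10]='m'
Vowels found: 2
Result: 2


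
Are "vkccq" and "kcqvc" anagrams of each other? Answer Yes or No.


String 1: 'vkccq' -> sorted: 'cckqv'
String 2: 'kcqvc' -> sorted: 'cckqv'
Compare sorted forms: 'cckqv' == 'cckqv'
Anagram: Yes


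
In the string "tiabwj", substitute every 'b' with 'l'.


Input string: 'tiabwj'
Operation: replace 'b' with 'l'
Positions of 'b': 3
After replacement: tialwj


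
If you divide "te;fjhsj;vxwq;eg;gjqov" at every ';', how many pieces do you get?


Input string: 'te;fjhsj;vxwq;eg;gjqov'
Delimiter: ';'
Split result: 'te', 'fjhsj', 'vxwq', 'eg', 'gjqov'
Number of parts: 5


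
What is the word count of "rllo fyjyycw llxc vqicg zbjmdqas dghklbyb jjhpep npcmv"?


Input string: 'rllo fyjyycw llxc vqicg zbjmdqas dghklbyb jjhpep npcmv'
Operation: split by spaces
Words found: 'rllo', 'fyjyycw', 'llxc', 'vqicg', 'zbjmdqas', 'dghklbyb', 'jjhpep', 'npcmv'
Word count: 8


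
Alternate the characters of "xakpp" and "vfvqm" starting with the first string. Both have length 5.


String 1: 'xakpp'
String 2: 'vfvqm'
Operation: alternate characters
Pairs: 'x'+'v', 'a'+'f', 'k'+'v', 'p'+'q', 'p'+'m'
Result: xvafkvpqpm


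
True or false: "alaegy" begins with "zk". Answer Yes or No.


Input string: 'alaegy'
Prefix to check: 'zk'
First 2 characters of input: 'al'
Match: False
Result: No


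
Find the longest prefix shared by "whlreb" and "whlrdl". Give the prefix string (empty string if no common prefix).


String 1: 'whlreb'
String 2: 'whlrdl'
Compare position by position:
pos 0: 'w' vs 'w' match
pos 1: 'h' vs 'h' match
pos 2: 'l' vs 'l' match
pos 3: 'r' vs 'r' match
pos 4: 'e' vs 'd' differ -> stop
Longest common prefix: "whlr" (length 4)


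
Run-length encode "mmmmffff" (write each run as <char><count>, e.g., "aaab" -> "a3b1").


Input: 'mmmmffff'
Operation: identify consecutive runs
Runs: 'mmmm' -> m4, 'ffff' -> f4
Encoded: m4f4


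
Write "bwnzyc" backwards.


Input string: 'bwnzyc'
Operation: reverse character order
Original order: 'b' -> 'w' -> 'n' -> 'z' -> 'y' -> 'c'
Reversed order: 'c' -> 'y' -> 'z' -> 'n' -> 'w' -> 'b'
Result: cyznwb


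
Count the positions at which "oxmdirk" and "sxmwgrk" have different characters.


String 1: 'oxmdirk'
String 2: 'sxmwgrk'
Compare each position: pos 0: 'o'!='s', pos 1: 'x'=='x', pos 2: 'm'=='m', pos 3: 'd'!='w', pos 4: 'i'!='g', pos 5: 'r'=='r', pos 6: 'k'=='k'
Differing positions: 3
Hamming distance: 3


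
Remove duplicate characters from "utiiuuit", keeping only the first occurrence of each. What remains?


Input: 'utiiuuit'
Operation: keep first occurrence of each character
Scan: s[0]='u' new -> keep; s[1]='t' new -> keep; s[2]='i' new -> keep; s[3]='i' seen -> skip; s[4]='u' seen -> skip; s[5]='u' seen -> skip; s[6]='i' seen -> skip; s[7]='t' seen -> skip
Result: uti


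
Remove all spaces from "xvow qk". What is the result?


Input string: 'xvow qk'
Operation: remove all spaces
Words: 'xvow', 'qk'
Join without spaces: xvowqk


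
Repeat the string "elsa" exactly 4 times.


Input string: 'elsa'
Operation: repeat 4 times
Concatenation: 'elsa' + 'elsa' + 'elsa' + 'elsa'
Result: elsaelsaelsaelsa


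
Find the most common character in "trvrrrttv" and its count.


Input: 'trvrrrttv'
Operation: tally each character
Counts: 'r':4, 't':3, 'v':2
Maximum: 'r' appears 4 times


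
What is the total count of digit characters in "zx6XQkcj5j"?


Input string: 'zx6XQkcj5j'
Operation: count digit characters (0-9)
Scan: 'z', 'x', '6'(digit), 'X', 'Q', 'k', 'c', 'j', '5'(digit), 'j'
Digits found: 2
Result: 2


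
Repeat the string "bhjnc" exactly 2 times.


Input string: 'bhjnc'
Operation: repeat 2 times
Concatenation: 'bhjnc' + 'bhjnc'
Result: bhjncbhjnc


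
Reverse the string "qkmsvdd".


Input string: 'qkmsvdd'
Operation: reverse character order
Original order: 'q' -> 'k' -> 'm' -> 's' -> 'v' -> 'd' -> 'd'
Reversed order: 'd' -> 'd' -> 'v' -> 's' -> 'm' -> 'k' -> 'q'
Result: ddvsmkq


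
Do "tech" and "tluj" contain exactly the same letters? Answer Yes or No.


String 1: 'tech' -> sorted: 'ceht'
String 2: 'tluj' -> sorted: 'jltu'
Compare sorted forms: 'ceht' != 'jltu'
Anagram: No


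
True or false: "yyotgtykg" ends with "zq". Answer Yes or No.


Input string: 'yyotgtykg'
Suffix to check: 'zq'
Last 2 characters of input: 'kg'
Match: False
Result: No


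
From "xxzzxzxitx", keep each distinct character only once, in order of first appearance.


Input: 'xxzzxzxitx'
Operation: keep first occurrence of each character
Scan: s[0]='x' new -> keep; s[1]='x' seen -> skip; s[2]='z' new -> keep; s[3]='z' seen -> skip; s[4]='x' seen -> skip; s[5]='z' seen -> skip; s[6]='x' seen -> skip; s[7]='i' new -> keep; s[8]='t' new -> keep; s[9]='x' seen -> skip
Result: xzit


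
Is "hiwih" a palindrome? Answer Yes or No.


Input string: 'hiwih'
Reversed: 'hiwih'
Compare pairs: s[0]='h' vs s[4]='h' (match), s[1]='i' vs s[3]='i' (match)
Palindrome: Yes


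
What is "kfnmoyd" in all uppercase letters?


Input string: 'kfnmoyd'
Operation: convert each letter to uppercase
Mapping: 'k'->'K', 'f'->'F', 'n'->'N', 'm'->'M', 'o'->'O', 'y'->'Y', 'd'->'D'
Result: KFNMOYD


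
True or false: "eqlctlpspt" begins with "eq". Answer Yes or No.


Input string: 'eqlctlpspt'
Prefix to check: 'eq'
First 2 characters of input: 'eq'
Match: True
Result: Yes


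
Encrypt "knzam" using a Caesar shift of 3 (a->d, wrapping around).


Input: 'knzam', shift = 3
Operation: for each letter, (position + 3) mod 26
Mapping: 'k'(10+3=13)->'n', 'n'(13+3=16)->'q', 'z'(25+3=28, 28 mod 26=2)->'c', 'a'(0+3=3)->'d', 'm'(12+3=15)->'p'
Result: nqcdp


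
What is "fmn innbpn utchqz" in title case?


Input string: 'fmn innbpn utchqz'
Operation: capitalize first letter of each word
Word transformations: 'fmn'->'Fmn', 'innbpn'->'Innbpn', 'utchqz'->'Utchqz'
Result: Fmn Innbpn Utchqz


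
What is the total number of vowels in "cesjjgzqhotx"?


Input string: 'cesjjgzqhotx'
Operation: count vowels (a, e, i, o, u)
Scan: s[0]='c', s[1]='e' (vowel), s[2]='s', s[3]='j', s[4]='j', s[5]='g', s[6]='z', s[7]='q', s[8]='h', s[9]='o' (vowel), s[10]='t', s[11]='x'
Vowels found: 2
Result: 2


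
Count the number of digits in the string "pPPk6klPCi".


Input string: 'pPPk6klPCi'
Operation: count digit characters (0-9)
Scan: 'p', 'P', 'P', 'k', '6'(digit), 'k', 'l', 'P', 'C', 'i'
Digits found: 1
Result: 1


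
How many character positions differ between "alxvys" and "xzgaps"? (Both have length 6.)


String 1: 'alxvys'
String 2: 'xzgaps'
Compare each position: pos 0: 'a'!='x', pos 1: 'l'!='z', pos 2: 'x'!='g', pos 3: 'v'!='a', pos 4: 'y'!='p', pos 5: 's'=='s'
Differing positions: 5
Hamming distance: 5


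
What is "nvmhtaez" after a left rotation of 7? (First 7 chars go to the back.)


Input: 'nvmhtaez', shift = 7
Operation: split at index 7 and swap parts
Front part s[0:7] = 'nvmhtae'
Back part s[7:] = 'z'
Rotated = back + front = 'z' + 'nvmhtae'
Result: znvmhtae


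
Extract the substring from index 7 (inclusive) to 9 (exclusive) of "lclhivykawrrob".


Input string: 'lclhivykawrrob'
Operation: slice [7:9]
Extract characters: s[7]='k', s[8]='a'
Result: ka


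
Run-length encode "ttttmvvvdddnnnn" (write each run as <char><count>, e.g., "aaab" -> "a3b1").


Input: 'ttttmvvvdddnnnn'
Operation: identify consecutive runs
Runs: 'tttt' -> t4, 'm' -> m1, 'vvv' -> v3, 'ddd' -> d3, 'nnnn' -> n4
Encoded: t4m1v3d3n4


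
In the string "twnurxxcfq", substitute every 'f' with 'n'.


Input string: 'twnurxxcfq'
Operation: replace 'f' with 'n'
Positions of 'f': 8
After replacement: twnurxxcnq


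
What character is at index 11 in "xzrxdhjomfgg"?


Input string: 'xzrxdhjomfgg'
Operation: get character at index 11
Index mapping: s[0]='x', s[1]='z', s[2]='r', s[3]='x', s[4]='d', s[5]='h', s[6]='j', s[7]='o', s[8]='m', s[9]='f', s[10]='g', s[11]='g'
Result: 'g'


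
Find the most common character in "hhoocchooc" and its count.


Input: 'hhoocchooc'
Operation: tally each character
Counts: 'c':3, 'h':3, 'o':4
Maximum: 'o' appears 4 times


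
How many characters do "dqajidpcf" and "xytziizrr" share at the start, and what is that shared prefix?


String 1: 'dqajidpcf'
String 2: 'xytziizrr'
Compare position by position:
pos 0: 'd' vs 'x' differ -> stop
Longest common prefix: "" (length 0)


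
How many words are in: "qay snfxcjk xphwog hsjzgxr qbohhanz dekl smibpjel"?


Input string: 'qay snfxcjk xphwog hsjzgxr qbohhanz dekl smibpjel'
Operation: split by spaces
Words found: 'qay', 'snfxcjk', 'xphwog', 'hsjzgxr', 'qbohhanz', 'dekl', 'smibpjel'
Word count: 7


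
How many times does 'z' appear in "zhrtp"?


Input string: 'zhrtp'
Target character: 'z'
Scan each position: s[0]='z'
Matches found at indices: 0
Total: 1


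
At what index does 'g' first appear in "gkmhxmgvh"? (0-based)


Input string: 'gkmhxmgvh'
Target: 'g'
Scanning left to right: s[0]='g'
First match at index: 0


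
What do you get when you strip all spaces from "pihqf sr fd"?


Input string: 'pihqf sr fd'
Operation: remove all spaces
Words: 'pihqf', 'sr', 'fd'
Join without spaces: pihqfsrfd


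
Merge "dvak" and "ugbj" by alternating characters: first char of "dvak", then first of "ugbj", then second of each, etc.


String 1: 'dvak'
String 2: 'ugbj'
Operation: alternate characters
Pairs: 'd'+'u', 'v'+'g', 'a'+'b', 'k'+'j'
Result: duvgabkj


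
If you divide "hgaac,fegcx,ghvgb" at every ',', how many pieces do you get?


Input string: 'hgaac,fegcx,ghvgb'
Delimiter: ','
Split result: 'hgaac', 'fegcx', 'ghvgb'
Number of parts: 3


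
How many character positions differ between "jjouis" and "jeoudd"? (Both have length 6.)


String 1: 'jjouis'
String 2: 'jeoudd'
Compare each position: pos 0: 'j'=='j', pos 1: 'j'!='e', pos 2: 'o'=='o', pos 3: 'u'=='u', pos 4: 'i'!='d', pos 5: 's'!='d'
Differing positions: 3
Hamming distance: 3


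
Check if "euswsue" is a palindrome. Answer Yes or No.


Input string: 'euswsue'
Reversed: 'euswsue'
Compare pairs: s[0]='e' vs s[6]='e' (match), s[1]='u' vs s[5]='u' (match), s[2]='s' vs s[4]='s' (match)
Palindrome: Yes


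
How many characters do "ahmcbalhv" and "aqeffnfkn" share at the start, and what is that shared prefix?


String 1: 'ahmcbalhv'
String 2: 'aqeffnfkn'
Compare position by position:
pos 0: 'a' vs 'a' match
pos 1: 'h' vs 'q' differ -> stop
Longest common prefix: "a" (length 1)


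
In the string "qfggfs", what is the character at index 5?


Input string: 'qfggfs'
Operation: get character at index 5
Index mapping: s[0]='q', s[1]='f', s[2]='g', s[3]='g', s[4]='f', s[5]='s'
Result: 's'


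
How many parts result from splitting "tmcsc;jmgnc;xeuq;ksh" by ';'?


Input string: 'tmcsc;jmgnc;xeuq;ksh'
Delimiter: ';'
Split result: 'tmcsc', 'jmgnc', 'xeuq', 'ksh'
Number of parts: 4


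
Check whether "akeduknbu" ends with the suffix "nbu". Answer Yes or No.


Input string: 'akeduknbu'
Suffix to check: 'nbu'
Last 3 characters of input: 'nbu'
Match: True
Result: Yes


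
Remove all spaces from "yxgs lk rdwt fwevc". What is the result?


Input string: 'yxgs lk rdwt fwevc'
Operation: remove all spaces
Words: 'yxgs', 'lk', 'rdwt', 'fwevc'
Join without spaces: yxgslkrdwtfwevc


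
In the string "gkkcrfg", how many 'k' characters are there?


Input string: 'gkkcrfg'
Target character: 'k'
Scan each position: s[1]='k', s[2]='k'
Matches found at indices: 1, 2
Total: 2


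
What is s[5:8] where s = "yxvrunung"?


Input string: 'yxvrunung'
Operation: slice [5:8]
Extract characters: s[5]='n', s[6]='u', s[7]='n'
Result: nun


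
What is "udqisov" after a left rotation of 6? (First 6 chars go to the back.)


Input: 'udqisov', shift = 6
Operation: split at index 6 and swap parts
Front part s[0:6] = 'udqiso'
Back part s[6:] = 'v'
Rotated = back + front = 'v' + 'udqiso'
Result: vudqiso


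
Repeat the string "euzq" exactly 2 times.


Input string: 'euzq'
Operation: repeat 2 times
Concatenation: 'euzq' + 'euzq'
Result: euzqeuzq


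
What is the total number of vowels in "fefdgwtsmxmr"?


Input string: 'fefdgwtsmxmr'
Operation: count vowels (a, e, i, o, u)
Scan: s[0]='f', s[1]='e' (vowel), s[2]='f', s[3]='d', s[4]='g', s[5]='w', s[6]='t', s[7]='s', s[8]='m', s[9]='x', s[10]='m', s[11]='r'
Vowels found: 1
Result: 1


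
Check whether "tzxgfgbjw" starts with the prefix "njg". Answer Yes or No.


Input string: 'tzxgfgbjw'
Prefix to check: 'njg'
First 3 characters of input: 'tzx'
Match: False
Result: No


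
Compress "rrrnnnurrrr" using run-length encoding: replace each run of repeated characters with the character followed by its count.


Input: 'rrrnnnurrrr'
Operation: identify consecutive runs
Runs: 'rrr' -> r3, 'nnn' -> n3, 'u' -> u1, 'rrrr' -> r4
Encoded: r3n3u1r4


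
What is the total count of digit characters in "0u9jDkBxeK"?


Input string: '0u9jDkBxeK'
Operation: count digit characters (0-9)
Scan: '0'(digit), 'u', '9'(digit), 'j', 'D', 'k', 'B', 'x', 'e', 'K'
Digits found: 2
Result: 2


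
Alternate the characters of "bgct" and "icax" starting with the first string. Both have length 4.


String 1: 'bgct'
String 2: 'icax'
Operation: alternate characters
Pairs: 'b'+'i', 'g'+'c', 'c'+'a', 't'+'x'
Result: bigccatx


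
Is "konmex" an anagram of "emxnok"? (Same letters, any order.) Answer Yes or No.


String 1: 'emxnok' -> sorted: 'ekmnox'
String 2: 'konmex' -> sorted: 'ekmnox'
Compare sorted forms: 'ekmnox' == 'ekmnox'
Anagram: Yes


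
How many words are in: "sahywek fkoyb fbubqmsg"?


Input string: 'sahywek fkoyb fbubqmsg'
Operation: split by spaces
Words found: 'sahywek', 'fkoyb', 'fbubqmsg'
Word count: 3


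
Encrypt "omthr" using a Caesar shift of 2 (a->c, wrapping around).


Input: 'omthr', shift = 2
Operation: for each letter, (position + 2) mod 26
Mapping: 'o'(14+2=16)->'q', 'm'(12+2=14)->'o', 't'(19+2=21)->'v', 'h'(7+2=9)->'j', 'r'(17+2=19)->'t'
Result: qovjt


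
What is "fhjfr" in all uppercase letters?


Input string: 'fhjfr'
Operation: convert each letter to uppercase
Mapping: 'f'->'F', 'h'->'H', 'j'->'J', 'f'->'F', 'r'->'R'
Result: FHJFR


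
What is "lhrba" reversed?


Input string: 'lhrba'
Operation: reverse character order
Original order: 'l' -> 'h' -> 'r' -> 'b' -> 'a'
Reversed order: 'a' -> 'b' -> 'r' -> 'h' -> 'l'
Result: abrhl


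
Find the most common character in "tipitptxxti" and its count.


Input: 'tipitptxxti'
Operation: tally each character
Counts: 'i':3, 'p':2, 't':4, 'x':2
Maximum: 't' appears 4 times


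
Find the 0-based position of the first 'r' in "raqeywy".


Input string: 'raqeywy'
Target: 'r'
Scanning left to right: s[0]='r'
First match at index: 0


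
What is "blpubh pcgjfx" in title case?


Input string: 'blpubh pcgjfx'
Operation: capitalize first letter of each word
Word transformations: 'blpubh'->'Blpubh', 'pcgjfx'->'Pcgjfx'
Result: Blpubh Pcgjfx
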